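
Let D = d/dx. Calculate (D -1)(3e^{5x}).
12 e^{5 x}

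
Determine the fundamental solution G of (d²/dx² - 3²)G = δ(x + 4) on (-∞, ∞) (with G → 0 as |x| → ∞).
-\frac{e^{-3|x + 4|}}{6}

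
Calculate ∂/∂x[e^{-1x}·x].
\left(1 - x\right) e^{- x}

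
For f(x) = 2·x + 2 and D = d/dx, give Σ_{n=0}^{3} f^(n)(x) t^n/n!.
2 t + 2 x + 2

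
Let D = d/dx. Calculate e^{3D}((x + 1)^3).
x^{3} + 12 x^{2} + 48 x + 64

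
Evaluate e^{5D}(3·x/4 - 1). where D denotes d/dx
\frac{3 x}{4} + \frac{11}{4}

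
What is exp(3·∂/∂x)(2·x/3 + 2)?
\frac{2 x}{3} + 4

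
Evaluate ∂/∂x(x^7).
7 x^{6}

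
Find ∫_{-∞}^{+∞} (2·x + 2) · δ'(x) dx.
-2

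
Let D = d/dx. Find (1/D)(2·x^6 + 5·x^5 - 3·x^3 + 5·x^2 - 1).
\frac{2 x^{7}}{7} + \frac{5 x^{6}}{6} - \frac{3 x^{4}}{4} + \frac{5 x^{3}}{3} - x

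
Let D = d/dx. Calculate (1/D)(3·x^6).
\frac{3 x^{7}}{7}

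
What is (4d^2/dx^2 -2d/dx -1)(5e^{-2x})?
95 e^{- 2 x}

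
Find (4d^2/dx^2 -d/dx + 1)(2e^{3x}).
68 e^{3 x}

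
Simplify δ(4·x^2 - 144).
\frac{\delta(x - 6) + \delta(x + 6)}{48}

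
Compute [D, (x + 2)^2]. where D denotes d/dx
2 x + 4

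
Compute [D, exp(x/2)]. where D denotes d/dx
\frac{e^{\frac{x}{2}}}{2}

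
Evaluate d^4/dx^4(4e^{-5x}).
2500 e^{- 5 x}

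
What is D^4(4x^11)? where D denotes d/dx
31680 x^{7}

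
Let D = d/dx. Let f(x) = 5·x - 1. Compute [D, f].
5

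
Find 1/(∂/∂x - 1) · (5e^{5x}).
\frac{5 e^{5 x}}{4}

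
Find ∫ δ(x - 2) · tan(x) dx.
\tan{\left(2 \right)}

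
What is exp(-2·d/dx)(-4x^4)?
- 4 x^{4} + 32 x^{3} - 96 x^{2} + 128 x - 64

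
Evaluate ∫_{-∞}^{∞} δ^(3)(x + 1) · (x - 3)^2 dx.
0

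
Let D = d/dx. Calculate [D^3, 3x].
9D^{2}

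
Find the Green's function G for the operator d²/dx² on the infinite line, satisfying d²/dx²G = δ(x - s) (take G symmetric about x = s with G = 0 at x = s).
\frac{|x - s|}{2}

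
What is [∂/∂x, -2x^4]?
- 8 x^{3}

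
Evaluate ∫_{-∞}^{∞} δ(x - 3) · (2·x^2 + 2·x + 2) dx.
26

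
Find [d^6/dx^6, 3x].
18\frac{d^{5}}{dx^{5}}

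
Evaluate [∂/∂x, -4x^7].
- 28 x^{6}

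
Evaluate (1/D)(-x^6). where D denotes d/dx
- \frac{x^{7}}{7}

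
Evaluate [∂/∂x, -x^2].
- 2 x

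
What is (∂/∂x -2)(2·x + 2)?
- 4 x - 2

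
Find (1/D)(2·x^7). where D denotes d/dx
\frac{x^{8}}{4}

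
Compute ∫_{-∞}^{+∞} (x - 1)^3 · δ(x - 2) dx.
1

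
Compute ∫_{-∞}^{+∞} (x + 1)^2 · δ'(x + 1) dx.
0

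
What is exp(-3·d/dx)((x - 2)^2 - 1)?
x^{2} - 10 x + 24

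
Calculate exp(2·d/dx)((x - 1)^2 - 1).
x \left(x + 2\right)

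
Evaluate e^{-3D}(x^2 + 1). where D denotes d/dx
x^{2} - 6 x + 10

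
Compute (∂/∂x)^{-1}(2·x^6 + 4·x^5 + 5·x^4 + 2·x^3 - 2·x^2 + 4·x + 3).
\frac{2 x^{7}}{7} + \frac{2 x^{6}}{3} + x^{5} + \frac{x^{4}}{2} - \frac{2 x^{3}}{3} + 2 x^{2} + 3 x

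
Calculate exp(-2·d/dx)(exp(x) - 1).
e^{x - 2} - 1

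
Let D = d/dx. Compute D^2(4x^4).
48 x^{2}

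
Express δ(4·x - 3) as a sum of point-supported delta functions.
\frac{\delta(x - 3/4)}{4}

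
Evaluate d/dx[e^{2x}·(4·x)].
\left(8 x + 4\right) e^{2 x}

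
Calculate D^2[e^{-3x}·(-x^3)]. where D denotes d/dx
3 x \left(- 3 x^{2} + 6 x - 2\right) e^{- 3 x}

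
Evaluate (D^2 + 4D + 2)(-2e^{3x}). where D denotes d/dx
- 46 e^{3 x}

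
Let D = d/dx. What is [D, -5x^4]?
- 20 x^{3}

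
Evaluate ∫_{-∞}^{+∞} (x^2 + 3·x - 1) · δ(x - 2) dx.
9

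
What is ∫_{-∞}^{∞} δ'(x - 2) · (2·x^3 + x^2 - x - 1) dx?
-27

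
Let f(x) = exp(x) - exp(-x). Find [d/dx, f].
2 \cosh{\left(x \right)}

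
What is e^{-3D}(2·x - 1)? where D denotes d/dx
2 x - 7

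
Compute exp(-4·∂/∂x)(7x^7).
7 x^{7} - 196 x^{6} + 2352 x^{5} - 15680 x^{4} + 62720 x^{3} - 150528 x^{2} + 200704 x - 114688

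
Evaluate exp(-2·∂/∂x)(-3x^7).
- 3 x^{7} + 42 x^{6} - 252 x^{5} + 840 x^{4} - 1680 x^{3} + 2016 x^{2} - 1344 x + 384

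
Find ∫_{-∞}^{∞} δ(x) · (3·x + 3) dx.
3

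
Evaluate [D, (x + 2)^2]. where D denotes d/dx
2 x + 4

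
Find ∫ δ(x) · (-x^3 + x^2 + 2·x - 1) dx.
-1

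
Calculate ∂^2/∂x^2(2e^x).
2 e^{x}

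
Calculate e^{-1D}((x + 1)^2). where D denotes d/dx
x^{2}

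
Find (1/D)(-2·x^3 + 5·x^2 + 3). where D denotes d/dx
- \frac{x^{4}}{2} + \frac{5 x^{3}}{3} + 3 x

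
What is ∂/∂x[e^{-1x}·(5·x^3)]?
5 x^{2} \left(3 - x\right) e^{- x}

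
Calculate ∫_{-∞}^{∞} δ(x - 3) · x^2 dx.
9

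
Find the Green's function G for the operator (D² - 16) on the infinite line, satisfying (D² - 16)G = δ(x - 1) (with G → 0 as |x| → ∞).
-\frac{e^{-4|x - 1|}}{8}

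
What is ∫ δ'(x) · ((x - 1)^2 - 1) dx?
2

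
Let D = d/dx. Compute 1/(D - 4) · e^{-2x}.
- \frac{e^{- 2 x}}{6}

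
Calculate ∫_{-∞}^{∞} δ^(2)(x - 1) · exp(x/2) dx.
\frac{e^{\frac{1}{2}}}{4}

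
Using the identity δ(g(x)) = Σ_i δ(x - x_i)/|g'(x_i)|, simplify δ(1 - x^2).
\frac{\delta(x - 1) + \delta(x + 1)}{2}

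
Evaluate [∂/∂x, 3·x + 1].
3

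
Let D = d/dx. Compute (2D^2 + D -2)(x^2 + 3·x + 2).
- 2 x^{2} - 4 x + 3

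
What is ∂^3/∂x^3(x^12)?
1320 x^{9}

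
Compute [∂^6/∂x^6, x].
6\frac{d^{5}}{dx^{5}}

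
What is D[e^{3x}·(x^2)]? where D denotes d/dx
x \left(3 x + 2\right) e^{3 x}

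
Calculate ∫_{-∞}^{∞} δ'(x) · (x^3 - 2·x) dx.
2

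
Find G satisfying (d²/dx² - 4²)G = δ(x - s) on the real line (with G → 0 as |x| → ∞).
-\frac{e^{-4|x-s|}}{8}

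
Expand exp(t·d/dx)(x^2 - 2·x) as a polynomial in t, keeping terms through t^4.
t^{2} + 2 t \left(x - 1\right) + x^{2} - 2 x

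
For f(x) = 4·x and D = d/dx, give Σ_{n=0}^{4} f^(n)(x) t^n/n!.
4 t + 4 x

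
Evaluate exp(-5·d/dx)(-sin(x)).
- \sin{\left(x - 5 \right)}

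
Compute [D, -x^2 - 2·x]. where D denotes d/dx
- 2 x - 2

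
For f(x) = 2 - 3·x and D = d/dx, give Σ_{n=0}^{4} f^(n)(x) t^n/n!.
- 3 t - 3 x + 2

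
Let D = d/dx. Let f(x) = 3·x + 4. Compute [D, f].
3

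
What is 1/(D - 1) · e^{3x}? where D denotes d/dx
\frac{e^{3 x}}{2}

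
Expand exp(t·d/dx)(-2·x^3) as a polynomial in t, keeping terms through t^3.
- 2 t^{3} - 6 t^{2} x - 6 t x^{2} - 2 x^{3}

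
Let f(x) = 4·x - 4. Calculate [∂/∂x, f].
4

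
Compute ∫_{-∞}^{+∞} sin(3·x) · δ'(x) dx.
-3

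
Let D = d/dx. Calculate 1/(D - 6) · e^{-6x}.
- \frac{e^{- 6 x}}{12}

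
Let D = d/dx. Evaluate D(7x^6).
42 x^{5}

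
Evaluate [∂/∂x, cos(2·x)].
- 2 \sin{\left(2 x \right)}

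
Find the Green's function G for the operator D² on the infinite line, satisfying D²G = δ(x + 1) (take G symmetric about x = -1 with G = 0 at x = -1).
\frac{|x + 1|}{2}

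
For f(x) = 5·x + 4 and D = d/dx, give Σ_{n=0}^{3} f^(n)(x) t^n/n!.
5 t + 5 x + 4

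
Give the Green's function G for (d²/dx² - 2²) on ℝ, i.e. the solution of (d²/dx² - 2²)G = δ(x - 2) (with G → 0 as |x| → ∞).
-\frac{e^{-2|x - 2|}}{4}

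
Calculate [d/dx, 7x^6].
42 x^{5}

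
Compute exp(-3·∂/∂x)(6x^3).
6 x^{3} - 54 x^{2} + 162 x - 162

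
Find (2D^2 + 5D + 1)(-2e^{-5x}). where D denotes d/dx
- 52 e^{- 5 x}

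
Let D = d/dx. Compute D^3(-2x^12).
- 2640 x^{9}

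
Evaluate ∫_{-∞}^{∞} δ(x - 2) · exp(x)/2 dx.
\frac{e^{2}}{2}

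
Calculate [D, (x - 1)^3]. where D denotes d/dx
3 \left(x - 1\right)^{2}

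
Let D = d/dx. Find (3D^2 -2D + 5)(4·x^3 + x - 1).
20 x^{3} - 24 x^{2} + 77 x - 7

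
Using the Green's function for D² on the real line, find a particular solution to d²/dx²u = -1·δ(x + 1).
-\frac{|x + 1|}{2}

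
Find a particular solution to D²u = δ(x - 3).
\frac{|x - 3|}{2}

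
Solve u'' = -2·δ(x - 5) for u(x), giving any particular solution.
-|x - 5|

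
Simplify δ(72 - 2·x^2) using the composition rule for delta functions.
\frac{\delta(x - 6) + \delta(x + 6)}{24}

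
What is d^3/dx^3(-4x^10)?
- 2880 x^{7}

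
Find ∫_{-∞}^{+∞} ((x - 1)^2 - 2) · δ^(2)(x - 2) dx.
2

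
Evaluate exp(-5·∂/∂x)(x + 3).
x - 2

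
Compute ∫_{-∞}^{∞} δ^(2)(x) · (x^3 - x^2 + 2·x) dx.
-2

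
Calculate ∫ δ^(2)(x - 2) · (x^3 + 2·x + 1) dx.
12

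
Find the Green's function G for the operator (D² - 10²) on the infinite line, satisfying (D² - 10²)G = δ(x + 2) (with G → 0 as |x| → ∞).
-\frac{e^{-10|x + 2|}}{20}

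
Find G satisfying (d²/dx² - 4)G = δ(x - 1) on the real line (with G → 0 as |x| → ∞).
-\frac{e^{-2|x - 1|}}{4}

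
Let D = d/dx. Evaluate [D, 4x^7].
28 x^{6}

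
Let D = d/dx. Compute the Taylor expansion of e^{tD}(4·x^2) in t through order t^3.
4 t^{2} + 8 t x + 4 x^{2}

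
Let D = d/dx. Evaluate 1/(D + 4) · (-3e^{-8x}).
\frac{3 e^{- 8 x}}{4}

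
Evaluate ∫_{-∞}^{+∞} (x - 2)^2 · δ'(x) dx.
4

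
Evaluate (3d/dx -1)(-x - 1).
x - 2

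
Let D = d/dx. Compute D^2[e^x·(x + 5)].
\left(x + 7\right) e^{x}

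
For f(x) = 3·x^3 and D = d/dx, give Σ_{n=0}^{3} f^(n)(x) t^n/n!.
3 t^{3} + 9 t^{2} x + 9 t x^{2} + 3 x^{3}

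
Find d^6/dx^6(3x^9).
181440 x^{3}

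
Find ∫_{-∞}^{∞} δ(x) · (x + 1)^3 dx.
1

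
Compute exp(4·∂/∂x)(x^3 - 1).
x^{3} + 12 x^{2} + 48 x + 63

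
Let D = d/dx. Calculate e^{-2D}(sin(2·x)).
\sin{\left(2 x - 4 \right)}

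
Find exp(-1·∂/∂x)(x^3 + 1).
x \left(x^{2} - 3 x + 3\right)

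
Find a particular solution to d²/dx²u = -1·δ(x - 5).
-\frac{|x - 5|}{2}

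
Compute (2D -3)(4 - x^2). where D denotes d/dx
3 x^{2} - 4 x - 12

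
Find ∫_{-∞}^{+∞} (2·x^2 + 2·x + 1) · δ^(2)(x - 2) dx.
4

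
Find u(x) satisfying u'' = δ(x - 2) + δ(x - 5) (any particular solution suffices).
\frac{|x - 2|}{2} + \frac{|x - 5|}{2}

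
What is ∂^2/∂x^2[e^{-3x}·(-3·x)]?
9 \left(2 - 3 x\right) e^{- 3 x}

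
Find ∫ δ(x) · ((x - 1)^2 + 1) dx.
2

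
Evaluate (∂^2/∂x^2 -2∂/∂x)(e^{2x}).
0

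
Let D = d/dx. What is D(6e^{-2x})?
- 12 e^{- 2 x}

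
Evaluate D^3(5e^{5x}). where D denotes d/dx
625 e^{5 x}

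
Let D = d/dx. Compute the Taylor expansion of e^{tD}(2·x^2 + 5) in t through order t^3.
2 t^{2} + 4 t x + 2 x^{2} + 5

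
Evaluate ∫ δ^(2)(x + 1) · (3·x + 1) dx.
0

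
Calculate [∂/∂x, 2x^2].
4 x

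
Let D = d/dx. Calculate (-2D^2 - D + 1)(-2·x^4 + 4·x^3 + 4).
- 2 x^{4} + 12 x^{3} + 36 x^{2} - 48 x + 4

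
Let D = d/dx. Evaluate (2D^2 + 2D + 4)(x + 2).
4 x + 10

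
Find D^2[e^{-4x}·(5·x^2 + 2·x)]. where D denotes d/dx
2 \left(40 x^{2} - 24 x - 3\right) e^{- 4 x}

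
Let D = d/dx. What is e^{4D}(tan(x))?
\tan{\left(x + 4 \right)}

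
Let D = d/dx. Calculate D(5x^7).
35 x^{6}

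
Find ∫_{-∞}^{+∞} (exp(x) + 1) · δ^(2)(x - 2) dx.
e^{2}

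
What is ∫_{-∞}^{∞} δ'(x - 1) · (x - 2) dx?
-1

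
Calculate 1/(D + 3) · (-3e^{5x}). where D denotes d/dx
- \frac{3 e^{5 x}}{8}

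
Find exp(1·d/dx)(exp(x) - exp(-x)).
2 \sinh{\left(x + 1 \right)}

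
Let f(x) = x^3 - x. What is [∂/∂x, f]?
3 x^{2} - 1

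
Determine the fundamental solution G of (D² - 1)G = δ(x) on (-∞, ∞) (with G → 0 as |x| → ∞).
-\frac{e^{-|x|}}{2}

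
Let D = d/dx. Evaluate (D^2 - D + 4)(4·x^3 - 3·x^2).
16 x^{3} - 24 x^{2} + 30 x - 6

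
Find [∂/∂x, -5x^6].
- 30 x^{5}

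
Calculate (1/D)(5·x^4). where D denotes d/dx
x^{5}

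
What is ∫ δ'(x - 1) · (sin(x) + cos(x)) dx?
- \cos{\left(1 \right)} + \sin{\left(1 \right)}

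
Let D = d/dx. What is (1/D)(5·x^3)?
\frac{5 x^{4}}{4}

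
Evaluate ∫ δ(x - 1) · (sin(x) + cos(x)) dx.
\cos{\left(1 \right)} + \sin{\left(1 \right)}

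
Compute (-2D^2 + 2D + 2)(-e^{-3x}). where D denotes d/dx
22 e^{- 3 x}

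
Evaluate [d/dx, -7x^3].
- 21 x^{2}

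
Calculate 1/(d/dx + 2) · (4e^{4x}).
\frac{2 e^{4 x}}{3}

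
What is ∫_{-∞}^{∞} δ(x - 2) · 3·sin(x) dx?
3 \sin{\left(2 \right)}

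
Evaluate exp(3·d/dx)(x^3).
x^{3} + 9 x^{2} + 27 x + 27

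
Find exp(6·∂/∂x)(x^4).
x^{4} + 24 x^{3} + 216 x^{2} + 864 x + 1296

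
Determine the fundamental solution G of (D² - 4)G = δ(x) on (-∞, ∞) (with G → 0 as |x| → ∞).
-\frac{e^{-2|x|}}{4}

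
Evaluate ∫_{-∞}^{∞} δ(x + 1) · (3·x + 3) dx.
0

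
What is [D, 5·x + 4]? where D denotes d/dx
5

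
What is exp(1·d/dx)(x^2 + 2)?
x^{2} + 2 x + 3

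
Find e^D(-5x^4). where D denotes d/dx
- 5 x^{4} - 20 x^{3} - 30 x^{2} - 20 x - 5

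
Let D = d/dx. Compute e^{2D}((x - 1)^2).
x^{2} + 2 x + 1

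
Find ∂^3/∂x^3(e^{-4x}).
- 64 e^{- 4 x}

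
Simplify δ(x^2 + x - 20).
\frac{\delta(x + 5) + \delta(x - 4)}{9}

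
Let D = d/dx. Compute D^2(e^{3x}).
9 e^{3 x}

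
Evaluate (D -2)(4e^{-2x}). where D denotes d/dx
- 16 e^{- 2 x}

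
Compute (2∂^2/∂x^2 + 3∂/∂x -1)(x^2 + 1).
- x^{2} + 6 x + 3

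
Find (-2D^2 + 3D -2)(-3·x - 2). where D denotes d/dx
6 x - 5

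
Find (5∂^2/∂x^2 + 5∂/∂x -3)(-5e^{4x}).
- 485 e^{4 x}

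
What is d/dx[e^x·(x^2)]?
x \left(x + 2\right) e^{x}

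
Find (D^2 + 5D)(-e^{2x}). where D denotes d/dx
- 14 e^{2 x}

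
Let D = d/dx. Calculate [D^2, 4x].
8D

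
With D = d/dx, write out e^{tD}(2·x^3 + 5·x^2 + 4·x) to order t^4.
2 t^{3} + t^{2} \left(6 x + 5\right) + 2 t \left(3 x^{2} + 5 x + 2\right) + 2 x^{3} + 5 x^{2} + 4 x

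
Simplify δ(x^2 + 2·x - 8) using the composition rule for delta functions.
\frac{\delta(x - 2) + \delta(x + 4)}{6}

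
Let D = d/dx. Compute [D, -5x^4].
- 20 x^{3}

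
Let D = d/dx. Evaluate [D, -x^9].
- 9 x^{8}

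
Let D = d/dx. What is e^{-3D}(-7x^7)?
- 7 x^{7} + 147 x^{6} - 1323 x^{5} + 6615 x^{4} - 19845 x^{3} + 35721 x^{2} - 35721 x + 15309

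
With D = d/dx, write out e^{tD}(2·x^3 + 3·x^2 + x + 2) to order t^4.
2 t^{3} + t^{2} \left(6 x + 3\right) + t \left(6 x^{2} + 6 x + 1\right) + 2 x^{3} + 3 x^{2} + x + 2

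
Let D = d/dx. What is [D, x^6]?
6 x^{5}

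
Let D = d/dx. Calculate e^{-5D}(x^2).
x^{2} - 10 x + 25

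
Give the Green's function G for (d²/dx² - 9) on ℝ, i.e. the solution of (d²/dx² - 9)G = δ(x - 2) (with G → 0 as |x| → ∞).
-\frac{e^{-3|x - 2|}}{6}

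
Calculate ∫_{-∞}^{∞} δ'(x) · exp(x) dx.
-1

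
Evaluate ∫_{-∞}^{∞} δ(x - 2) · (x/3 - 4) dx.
- \frac{10}{3}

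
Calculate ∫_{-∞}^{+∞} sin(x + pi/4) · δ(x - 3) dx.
\sin{\left(\frac{\pi}{4} + 3 \right)}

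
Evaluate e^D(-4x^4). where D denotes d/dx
- 4 x^{4} - 16 x^{3} - 24 x^{2} - 16 x - 4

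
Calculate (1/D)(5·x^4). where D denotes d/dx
x^{5}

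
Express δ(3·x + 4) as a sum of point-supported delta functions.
\frac{\delta(x + 4/3)}{3}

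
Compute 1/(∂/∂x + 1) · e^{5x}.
\frac{e^{5 x}}{6}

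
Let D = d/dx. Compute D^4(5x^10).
25200 x^{6}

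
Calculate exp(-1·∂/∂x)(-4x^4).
- 4 x^{4} + 16 x^{3} - 24 x^{2} + 16 x - 4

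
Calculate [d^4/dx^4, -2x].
-8\frac{d^{3}}{dx^{3}}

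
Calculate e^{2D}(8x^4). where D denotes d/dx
8 x^{4} + 64 x^{3} + 192 x^{2} + 256 x + 128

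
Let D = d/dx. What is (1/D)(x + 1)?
\frac{x^{2}}{2} + x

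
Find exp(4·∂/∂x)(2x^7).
2 x^{7} + 56 x^{6} + 672 x^{5} + 4480 x^{4} + 17920 x^{3} + 43008 x^{2} + 57344 x + 32768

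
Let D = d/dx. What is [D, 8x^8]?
64 x^{7}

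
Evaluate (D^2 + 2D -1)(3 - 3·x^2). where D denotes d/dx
3 x^{2} - 12 x - 9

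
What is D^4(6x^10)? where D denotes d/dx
30240 x^{6}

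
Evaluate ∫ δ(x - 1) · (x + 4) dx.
5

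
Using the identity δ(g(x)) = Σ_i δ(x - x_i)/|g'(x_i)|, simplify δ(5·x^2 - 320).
\frac{\delta(x - 8) + \delta(x + 8)}{80}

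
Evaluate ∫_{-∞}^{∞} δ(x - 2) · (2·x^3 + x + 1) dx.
19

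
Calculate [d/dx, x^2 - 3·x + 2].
2 x - 3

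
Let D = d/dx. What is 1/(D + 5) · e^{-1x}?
\frac{e^{- x}}{4}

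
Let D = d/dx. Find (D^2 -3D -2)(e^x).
- 4 e^{x}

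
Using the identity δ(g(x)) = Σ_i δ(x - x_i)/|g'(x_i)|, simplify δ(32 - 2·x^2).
\frac{\delta(x - 4) + \delta(x + 4)}{16}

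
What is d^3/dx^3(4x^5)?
240 x^{2}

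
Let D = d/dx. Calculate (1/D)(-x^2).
- \frac{x^{3}}{3}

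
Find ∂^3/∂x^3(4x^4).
96 x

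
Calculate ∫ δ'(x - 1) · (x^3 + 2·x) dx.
-5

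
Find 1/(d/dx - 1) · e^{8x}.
\frac{e^{8 x}}{7}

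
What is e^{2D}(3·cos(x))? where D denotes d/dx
3 \cos{\left(x + 2 \right)}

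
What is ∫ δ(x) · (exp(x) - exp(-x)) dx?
0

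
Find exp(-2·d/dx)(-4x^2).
- 4 x^{2} + 16 x - 16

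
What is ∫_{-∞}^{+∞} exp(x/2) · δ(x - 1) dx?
e^{\frac{1}{2}}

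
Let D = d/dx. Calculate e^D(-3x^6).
- 3 x^{6} - 18 x^{5} - 45 x^{4} - 60 x^{3} - 45 x^{2} - 18 x - 3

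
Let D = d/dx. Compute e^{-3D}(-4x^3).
- 4 x^{3} + 36 x^{2} - 108 x + 108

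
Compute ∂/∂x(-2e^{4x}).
- 8 e^{4 x}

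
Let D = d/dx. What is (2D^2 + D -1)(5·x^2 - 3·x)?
- 5 x^{2} + 13 x + 17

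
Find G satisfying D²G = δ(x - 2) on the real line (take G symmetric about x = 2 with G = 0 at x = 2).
\frac{|x - 2|}{2}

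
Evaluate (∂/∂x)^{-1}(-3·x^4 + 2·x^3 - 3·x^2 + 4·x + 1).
- \frac{3 x^{5}}{5} + \frac{x^{4}}{2} - x^{3} + 2 x^{2} + x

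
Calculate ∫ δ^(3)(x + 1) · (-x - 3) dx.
0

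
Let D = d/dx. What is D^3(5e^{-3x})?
- 135 e^{- 3 x}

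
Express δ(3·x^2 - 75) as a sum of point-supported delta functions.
\frac{\delta(x - 5) + \delta(x + 5)}{30}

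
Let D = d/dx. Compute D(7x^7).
49 x^{6}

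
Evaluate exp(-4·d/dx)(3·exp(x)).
3 e^{x - 4}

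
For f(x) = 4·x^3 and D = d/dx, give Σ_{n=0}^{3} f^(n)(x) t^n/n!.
4 t^{3} + 12 t^{2} x + 12 t x^{2} + 4 x^{3}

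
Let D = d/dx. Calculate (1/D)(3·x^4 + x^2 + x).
\frac{3 x^{5}}{5} + \frac{x^{3}}{3} + \frac{x^{2}}{2}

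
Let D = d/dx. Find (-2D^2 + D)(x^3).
3 x \left(x - 4\right)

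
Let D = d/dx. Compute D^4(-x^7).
- 840 x^{3}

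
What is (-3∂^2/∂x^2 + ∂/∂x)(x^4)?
4 x^{2} \left(x - 9\right)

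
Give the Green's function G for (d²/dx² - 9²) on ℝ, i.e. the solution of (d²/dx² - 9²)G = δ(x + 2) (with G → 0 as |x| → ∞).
-\frac{e^{-9|x + 2|}}{18}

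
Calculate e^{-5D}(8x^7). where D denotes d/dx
8 x^{7} - 280 x^{6} + 4200 x^{5} - 35000 x^{4} + 175000 x^{3} - 525000 x^{2} + 875000 x - 625000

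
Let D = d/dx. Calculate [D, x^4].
4 x^{3}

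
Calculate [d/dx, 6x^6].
36 x^{5}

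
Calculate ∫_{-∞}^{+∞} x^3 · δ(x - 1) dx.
1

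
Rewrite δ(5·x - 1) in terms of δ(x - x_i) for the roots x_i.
\frac{\delta(x - 1/5)}{5}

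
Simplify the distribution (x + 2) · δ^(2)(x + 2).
-2\delta'(x + 2)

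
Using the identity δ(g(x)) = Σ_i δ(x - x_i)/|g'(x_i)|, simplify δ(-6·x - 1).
\frac{\delta(x + 1/6)}{6}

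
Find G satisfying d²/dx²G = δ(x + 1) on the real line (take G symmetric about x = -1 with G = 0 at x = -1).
\frac{|x + 1|}{2}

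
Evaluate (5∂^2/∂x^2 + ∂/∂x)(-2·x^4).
8 x^{2} \left(- x - 15\right)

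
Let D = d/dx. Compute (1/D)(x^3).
\frac{x^{4}}{4}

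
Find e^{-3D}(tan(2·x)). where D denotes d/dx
\tan{\left(2 x - 6 \right)}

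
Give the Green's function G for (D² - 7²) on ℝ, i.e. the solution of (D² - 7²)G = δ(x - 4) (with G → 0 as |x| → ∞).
-\frac{e^{-7|x - 4|}}{14}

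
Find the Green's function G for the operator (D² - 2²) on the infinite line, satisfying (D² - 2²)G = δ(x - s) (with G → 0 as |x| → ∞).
-\frac{e^{-2|x-s|}}{4}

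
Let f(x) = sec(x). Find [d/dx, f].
\tan{\left(x \right)} \sec{\left(x \right)}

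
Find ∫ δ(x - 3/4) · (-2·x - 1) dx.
- \frac{5}{2}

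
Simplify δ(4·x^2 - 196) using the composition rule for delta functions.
\frac{\delta(x - 7) + \delta(x + 7)}{56}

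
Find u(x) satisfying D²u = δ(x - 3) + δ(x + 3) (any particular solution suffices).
\frac{|x - 3|}{2} + \frac{|x + 3|}{2}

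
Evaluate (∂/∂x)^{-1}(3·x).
\frac{3 x^{2}}{2}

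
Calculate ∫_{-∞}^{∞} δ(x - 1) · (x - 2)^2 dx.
1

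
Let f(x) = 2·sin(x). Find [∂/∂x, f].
2 \cos{\left(x \right)}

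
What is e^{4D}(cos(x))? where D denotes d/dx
\cos{\left(x + 4 \right)}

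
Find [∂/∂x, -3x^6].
- 18 x^{5}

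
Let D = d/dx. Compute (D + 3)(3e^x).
12 e^{x}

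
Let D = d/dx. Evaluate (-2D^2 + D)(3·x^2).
6 x - 12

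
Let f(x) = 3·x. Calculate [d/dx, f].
3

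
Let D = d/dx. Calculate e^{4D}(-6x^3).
- 6 x^{3} - 72 x^{2} - 288 x - 384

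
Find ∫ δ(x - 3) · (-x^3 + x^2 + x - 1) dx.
-16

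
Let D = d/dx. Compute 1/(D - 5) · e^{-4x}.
- \frac{e^{- 4 x}}{9}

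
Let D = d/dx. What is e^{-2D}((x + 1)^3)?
x^{3} - 3 x^{2} + 3 x - 1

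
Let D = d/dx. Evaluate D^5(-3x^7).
- 7560 x^{2}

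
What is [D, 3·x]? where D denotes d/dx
3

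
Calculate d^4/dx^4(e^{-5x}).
625 e^{- 5 x}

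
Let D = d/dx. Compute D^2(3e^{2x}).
12 e^{2 x}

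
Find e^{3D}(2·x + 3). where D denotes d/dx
2 x + 9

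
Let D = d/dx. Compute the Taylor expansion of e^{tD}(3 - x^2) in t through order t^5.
- t^{2} - 2 t x - x^{2} + 3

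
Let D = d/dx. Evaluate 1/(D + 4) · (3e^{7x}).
\frac{3 e^{7 x}}{11}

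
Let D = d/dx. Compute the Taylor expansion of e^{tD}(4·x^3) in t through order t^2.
4 x \left(3 t^{2} + 3 t x + x^{2}\right)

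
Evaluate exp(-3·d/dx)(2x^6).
2 x^{6} - 36 x^{5} + 270 x^{4} - 1080 x^{3} + 2430 x^{2} - 2916 x + 1458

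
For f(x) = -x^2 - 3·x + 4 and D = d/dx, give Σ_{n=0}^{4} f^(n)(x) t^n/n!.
- t^{2} - t \left(2 x + 3\right) - x^{2} - 3 x + 4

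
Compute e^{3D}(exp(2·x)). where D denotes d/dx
e^{2 x + 6}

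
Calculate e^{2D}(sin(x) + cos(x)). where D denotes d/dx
\sqrt{2} \sin{\left(x + \frac{\pi}{4} + 2 \right)}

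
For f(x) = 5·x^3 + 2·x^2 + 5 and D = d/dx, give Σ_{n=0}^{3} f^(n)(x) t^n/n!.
5 t^{3} + t^{2} \left(15 x + 2\right) + t x \left(15 x + 4\right) + 5 x^{3} + 2 x^{2} + 5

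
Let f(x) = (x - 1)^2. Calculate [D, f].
2 x - 2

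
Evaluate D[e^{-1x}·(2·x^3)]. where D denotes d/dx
2 x^{2} \left(3 - x\right) e^{- x}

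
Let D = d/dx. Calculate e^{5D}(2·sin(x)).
2 \sin{\left(x + 5 \right)}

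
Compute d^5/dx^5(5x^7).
12600 x^{2}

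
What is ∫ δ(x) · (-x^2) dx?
0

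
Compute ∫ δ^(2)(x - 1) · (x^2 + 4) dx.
2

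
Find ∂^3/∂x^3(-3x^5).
- 180 x^{2}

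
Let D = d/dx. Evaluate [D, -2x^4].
- 8 x^{3}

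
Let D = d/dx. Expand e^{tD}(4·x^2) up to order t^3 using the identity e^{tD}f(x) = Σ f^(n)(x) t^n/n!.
4 t^{2} + 8 t x + 4 x^{2}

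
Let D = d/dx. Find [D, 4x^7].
28 x^{6}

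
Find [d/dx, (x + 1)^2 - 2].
2 x + 2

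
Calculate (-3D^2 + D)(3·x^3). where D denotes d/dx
9 x \left(x - 6\right)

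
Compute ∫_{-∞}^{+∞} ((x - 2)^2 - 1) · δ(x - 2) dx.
-1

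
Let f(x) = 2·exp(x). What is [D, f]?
2 e^{x}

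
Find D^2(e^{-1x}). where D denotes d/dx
e^{- x}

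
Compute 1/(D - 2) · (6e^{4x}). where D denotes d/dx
3 e^{4 x}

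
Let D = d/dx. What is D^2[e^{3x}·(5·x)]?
\left(45 x + 30\right) e^{3 x}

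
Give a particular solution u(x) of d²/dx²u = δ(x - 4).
\frac{|x - 4|}{2}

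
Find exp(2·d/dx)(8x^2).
8 x^{2} + 32 x + 32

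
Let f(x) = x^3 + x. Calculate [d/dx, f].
3 x^{2} + 1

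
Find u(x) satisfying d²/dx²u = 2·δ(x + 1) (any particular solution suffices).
|x + 1|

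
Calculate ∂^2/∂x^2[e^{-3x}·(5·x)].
15 \left(3 x - 2\right) e^{- 3 x}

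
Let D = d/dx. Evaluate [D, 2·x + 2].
2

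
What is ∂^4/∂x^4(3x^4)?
72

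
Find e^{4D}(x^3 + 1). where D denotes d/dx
x^{3} + 12 x^{2} + 48 x + 65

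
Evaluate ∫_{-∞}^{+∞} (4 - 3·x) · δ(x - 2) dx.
-2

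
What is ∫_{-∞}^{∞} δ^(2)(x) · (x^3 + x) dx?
0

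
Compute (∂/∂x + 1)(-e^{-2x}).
e^{- 2 x}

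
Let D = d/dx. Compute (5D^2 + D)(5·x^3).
15 x \left(x + 10\right)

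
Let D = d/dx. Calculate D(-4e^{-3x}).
12 e^{- 3 x}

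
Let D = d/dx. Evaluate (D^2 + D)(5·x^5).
25 x^{3} \left(x + 4\right)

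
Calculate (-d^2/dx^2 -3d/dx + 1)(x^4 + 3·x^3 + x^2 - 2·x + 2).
x^{4} - 9 x^{3} - 38 x^{2} - 26 x + 6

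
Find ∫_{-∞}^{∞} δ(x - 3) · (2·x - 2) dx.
4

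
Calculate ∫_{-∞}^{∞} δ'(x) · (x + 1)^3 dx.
-3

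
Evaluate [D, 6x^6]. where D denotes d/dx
36 x^{5}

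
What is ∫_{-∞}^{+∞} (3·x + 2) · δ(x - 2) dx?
8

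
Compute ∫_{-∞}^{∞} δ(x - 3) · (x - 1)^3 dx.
8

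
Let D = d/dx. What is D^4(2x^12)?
23760 x^{8}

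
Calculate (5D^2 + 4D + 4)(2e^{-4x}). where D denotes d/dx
136 e^{- 4 x}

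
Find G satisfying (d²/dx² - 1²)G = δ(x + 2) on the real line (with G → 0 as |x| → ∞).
-\frac{e^{-|x + 2|}}{2}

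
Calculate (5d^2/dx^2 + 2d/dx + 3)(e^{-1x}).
6 e^{- x}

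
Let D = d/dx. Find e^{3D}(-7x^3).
- 7 x^{3} - 63 x^{2} - 189 x - 189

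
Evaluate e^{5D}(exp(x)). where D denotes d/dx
e^{x + 5}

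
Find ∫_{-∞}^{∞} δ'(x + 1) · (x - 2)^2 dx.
6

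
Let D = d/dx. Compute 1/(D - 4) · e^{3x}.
- e^{3 x}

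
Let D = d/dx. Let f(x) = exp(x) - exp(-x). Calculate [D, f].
2 \cosh{\left(x \right)}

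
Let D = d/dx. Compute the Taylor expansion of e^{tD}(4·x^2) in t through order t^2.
4 t^{2} + 8 t x + 4 x^{2}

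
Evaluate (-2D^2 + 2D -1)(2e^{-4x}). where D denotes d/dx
- 82 e^{- 4 x}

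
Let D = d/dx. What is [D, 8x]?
8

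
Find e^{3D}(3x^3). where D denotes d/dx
3 x^{3} + 27 x^{2} + 81 x + 81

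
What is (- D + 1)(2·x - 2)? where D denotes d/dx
2 x - 4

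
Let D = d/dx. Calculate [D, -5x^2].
- 10 x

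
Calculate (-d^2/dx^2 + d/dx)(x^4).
4 x^{2} \left(x - 3\right)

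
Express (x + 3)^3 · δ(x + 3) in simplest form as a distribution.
0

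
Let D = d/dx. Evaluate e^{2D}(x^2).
x^{2} + 4 x + 4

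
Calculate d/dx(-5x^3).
- 15 x^{2}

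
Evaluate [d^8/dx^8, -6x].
-48\frac{d^{7}}{dx^{7}}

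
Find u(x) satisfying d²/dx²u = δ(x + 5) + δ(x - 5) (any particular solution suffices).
\frac{|x + 5|}{2} + \frac{|x - 5|}{2}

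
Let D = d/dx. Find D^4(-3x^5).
- 360 x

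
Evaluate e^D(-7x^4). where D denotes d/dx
- 7 x^{4} - 28 x^{3} - 42 x^{2} - 28 x - 7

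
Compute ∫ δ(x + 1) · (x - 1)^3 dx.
-8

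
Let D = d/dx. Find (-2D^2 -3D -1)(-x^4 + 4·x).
x^{4} + 12 x^{3} + 24 x^{2} - 4 x - 12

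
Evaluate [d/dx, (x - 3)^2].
2 x - 6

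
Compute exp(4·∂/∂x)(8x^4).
8 x^{4} + 128 x^{3} + 768 x^{2} + 2048 x + 2048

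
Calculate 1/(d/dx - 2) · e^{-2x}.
- \frac{e^{- 2 x}}{4}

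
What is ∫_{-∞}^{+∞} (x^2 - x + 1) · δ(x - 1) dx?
1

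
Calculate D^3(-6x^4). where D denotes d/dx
- 144 x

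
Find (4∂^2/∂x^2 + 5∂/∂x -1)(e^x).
8 e^{x}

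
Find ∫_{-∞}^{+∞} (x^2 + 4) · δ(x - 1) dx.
5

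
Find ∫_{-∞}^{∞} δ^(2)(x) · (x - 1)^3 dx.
-6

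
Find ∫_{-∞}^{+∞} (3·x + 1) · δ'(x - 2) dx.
-3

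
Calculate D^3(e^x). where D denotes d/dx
e^{x}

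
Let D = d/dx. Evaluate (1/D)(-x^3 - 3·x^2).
- \frac{x^{4}}{4} - x^{3}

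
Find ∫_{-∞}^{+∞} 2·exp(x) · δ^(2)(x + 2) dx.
\frac{2}{e^{2}}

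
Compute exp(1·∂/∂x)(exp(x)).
e^{x + 1}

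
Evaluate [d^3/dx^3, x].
3\frac{d^{2}}{dx^{2}}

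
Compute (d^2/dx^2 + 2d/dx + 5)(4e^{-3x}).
32 e^{- 3 x}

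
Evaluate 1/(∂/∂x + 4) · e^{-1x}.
\frac{e^{- x}}{3}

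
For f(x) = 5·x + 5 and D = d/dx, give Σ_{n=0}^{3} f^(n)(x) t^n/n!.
5 t + 5 x + 5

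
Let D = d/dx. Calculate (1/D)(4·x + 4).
2 x^{2} + 4 x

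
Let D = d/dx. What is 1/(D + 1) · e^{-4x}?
- \frac{e^{- 4 x}}{3}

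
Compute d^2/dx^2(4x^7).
168 x^{5}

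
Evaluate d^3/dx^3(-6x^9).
- 3024 x^{6}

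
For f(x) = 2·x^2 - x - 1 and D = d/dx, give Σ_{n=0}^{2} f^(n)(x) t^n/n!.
2 t^{2} + t \left(4 x - 1\right) + 2 x^{2} - x - 1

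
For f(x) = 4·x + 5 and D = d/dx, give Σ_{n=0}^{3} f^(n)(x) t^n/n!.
4 t + 4 x + 5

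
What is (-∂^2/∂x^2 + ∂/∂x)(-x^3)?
3 x \left(2 - x\right)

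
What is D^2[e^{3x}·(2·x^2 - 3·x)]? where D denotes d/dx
\left(18 x^{2} - 3 x - 14\right) e^{3 x}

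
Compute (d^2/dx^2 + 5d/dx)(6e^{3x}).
144 e^{3 x}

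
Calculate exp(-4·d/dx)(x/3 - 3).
\frac{x}{3} - \frac{13}{3}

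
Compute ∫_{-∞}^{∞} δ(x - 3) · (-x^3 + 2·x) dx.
-21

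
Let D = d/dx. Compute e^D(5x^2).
5 x^{2} + 10 x + 5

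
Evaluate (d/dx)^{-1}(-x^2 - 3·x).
- \frac{x^{3}}{3} - \frac{3 x^{2}}{2}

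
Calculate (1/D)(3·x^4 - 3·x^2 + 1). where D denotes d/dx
\frac{3 x^{5}}{5} - x^{3} + x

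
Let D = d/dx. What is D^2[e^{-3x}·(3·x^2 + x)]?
27 x \left(x - 1\right) e^{- 3 x}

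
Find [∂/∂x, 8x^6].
48 x^{5}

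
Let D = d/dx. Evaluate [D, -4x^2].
- 8 x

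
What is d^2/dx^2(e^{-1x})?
e^{- x}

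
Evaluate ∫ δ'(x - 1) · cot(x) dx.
\frac{1}{\sin^{2}{\left(1 \right)}}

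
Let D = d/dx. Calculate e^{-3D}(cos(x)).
\cos{\left(x - 3 \right)}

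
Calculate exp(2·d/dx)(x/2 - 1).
\frac{x}{2}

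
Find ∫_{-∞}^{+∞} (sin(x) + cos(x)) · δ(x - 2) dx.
\cos{\left(2 \right)} + \sin{\left(2 \right)}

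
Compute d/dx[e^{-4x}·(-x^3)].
x^{2} \left(4 x - 3\right) e^{- 4 x}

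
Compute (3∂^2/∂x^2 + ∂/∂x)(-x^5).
5 x^{3} \left(- x - 12\right)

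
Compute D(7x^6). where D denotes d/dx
42 x^{5}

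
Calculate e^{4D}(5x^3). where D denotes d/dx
5 x^{3} + 60 x^{2} + 240 x + 320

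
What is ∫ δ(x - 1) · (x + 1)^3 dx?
8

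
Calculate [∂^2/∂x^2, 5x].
10\frac{d}{dx}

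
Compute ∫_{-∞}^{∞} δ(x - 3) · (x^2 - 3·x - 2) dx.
-2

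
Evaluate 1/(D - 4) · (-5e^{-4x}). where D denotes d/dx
\frac{5 e^{- 4 x}}{8}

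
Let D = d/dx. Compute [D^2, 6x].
12D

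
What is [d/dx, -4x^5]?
- 20 x^{4}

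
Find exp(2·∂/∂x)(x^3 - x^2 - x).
x^{3} + 5 x^{2} + 7 x + 2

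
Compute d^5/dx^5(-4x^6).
- 2880 x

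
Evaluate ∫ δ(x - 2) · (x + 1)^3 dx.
27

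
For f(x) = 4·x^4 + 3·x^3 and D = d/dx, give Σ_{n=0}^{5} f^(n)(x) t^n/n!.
4 t^{4} + t^{3} \left(16 x + 3\right) + 3 t^{2} x \left(8 x + 3\right) + t x^{2} \left(16 x + 9\right) + 4 x^{4} + 3 x^{3}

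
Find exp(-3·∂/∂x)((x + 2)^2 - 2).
x^{2} - 2 x - 1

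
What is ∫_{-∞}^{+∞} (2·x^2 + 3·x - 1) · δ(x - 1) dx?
4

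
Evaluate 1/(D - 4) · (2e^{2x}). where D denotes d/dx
- e^{2 x}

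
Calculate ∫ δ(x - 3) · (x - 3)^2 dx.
0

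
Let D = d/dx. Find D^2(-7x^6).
- 210 x^{4}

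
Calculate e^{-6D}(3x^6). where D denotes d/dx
3 x^{6} - 108 x^{5} + 1620 x^{4} - 12960 x^{3} + 58320 x^{2} - 139968 x + 139968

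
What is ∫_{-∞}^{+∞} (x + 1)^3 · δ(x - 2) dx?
27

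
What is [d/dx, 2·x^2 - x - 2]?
4 x - 1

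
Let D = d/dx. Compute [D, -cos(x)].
\sin{\left(x \right)}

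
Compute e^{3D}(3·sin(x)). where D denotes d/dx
3 \sin{\left(x + 3 \right)}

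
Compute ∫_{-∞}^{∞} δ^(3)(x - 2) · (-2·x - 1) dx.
0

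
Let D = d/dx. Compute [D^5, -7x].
-35D^{4}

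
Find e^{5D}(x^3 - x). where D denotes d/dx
x^{3} + 15 x^{2} + 74 x + 120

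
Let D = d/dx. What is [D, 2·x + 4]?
2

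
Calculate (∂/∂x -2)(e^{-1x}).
- 3 e^{- x}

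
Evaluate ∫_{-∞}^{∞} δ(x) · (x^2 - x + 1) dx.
1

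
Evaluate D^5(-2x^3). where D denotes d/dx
0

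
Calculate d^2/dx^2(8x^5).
160 x^{3}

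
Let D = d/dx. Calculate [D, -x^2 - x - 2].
- 2 x - 1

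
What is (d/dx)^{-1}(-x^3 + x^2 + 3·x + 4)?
- \frac{x^{4}}{4} + \frac{x^{3}}{3} + \frac{3 x^{2}}{2} + 4 x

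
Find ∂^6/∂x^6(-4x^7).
- 20160 x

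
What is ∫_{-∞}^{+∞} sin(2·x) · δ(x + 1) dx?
- \sin{\left(2 \right)}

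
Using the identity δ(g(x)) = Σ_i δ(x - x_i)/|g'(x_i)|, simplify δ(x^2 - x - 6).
\frac{\delta(x - 3) + \delta(x + 2)}{5}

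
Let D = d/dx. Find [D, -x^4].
- 4 x^{3}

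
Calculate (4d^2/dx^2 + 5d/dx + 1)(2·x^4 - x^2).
2 x^{4} + 40 x^{3} + 95 x^{2} - 10 x - 8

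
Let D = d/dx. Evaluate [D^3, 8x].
24D^{2}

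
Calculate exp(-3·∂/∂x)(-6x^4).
- 6 x^{4} + 72 x^{3} - 324 x^{2} + 648 x - 486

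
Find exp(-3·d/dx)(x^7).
x^{7} - 21 x^{6} + 189 x^{5} - 945 x^{4} + 2835 x^{3} - 5103 x^{2} + 5103 x - 2187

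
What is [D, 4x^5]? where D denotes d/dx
20 x^{4}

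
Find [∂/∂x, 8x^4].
32 x^{3}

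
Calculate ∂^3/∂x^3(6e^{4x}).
384 e^{4 x}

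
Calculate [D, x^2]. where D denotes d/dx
2 x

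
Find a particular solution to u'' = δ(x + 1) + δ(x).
\frac{|x + 1|}{2} + \frac{|x|}{2}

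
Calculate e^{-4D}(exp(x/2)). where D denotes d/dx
e^{\frac{x}{2} - 2}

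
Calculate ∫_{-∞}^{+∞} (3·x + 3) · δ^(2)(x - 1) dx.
0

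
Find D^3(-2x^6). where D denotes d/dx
- 240 x^{3}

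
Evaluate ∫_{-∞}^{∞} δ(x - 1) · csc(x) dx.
\csc{\left(1 \right)}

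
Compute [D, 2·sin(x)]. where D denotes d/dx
2 \cos{\left(x \right)}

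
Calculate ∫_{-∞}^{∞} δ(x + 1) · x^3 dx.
-1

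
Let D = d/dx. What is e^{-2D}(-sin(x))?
- \sin{\left(x - 2 \right)}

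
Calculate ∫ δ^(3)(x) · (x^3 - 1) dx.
-6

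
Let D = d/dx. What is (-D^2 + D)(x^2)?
2 x - 2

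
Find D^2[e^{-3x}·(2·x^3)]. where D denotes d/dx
6 x \left(3 x^{2} - 6 x + 2\right) e^{- 3 x}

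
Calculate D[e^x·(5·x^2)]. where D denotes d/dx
5 x \left(x + 2\right) e^{x}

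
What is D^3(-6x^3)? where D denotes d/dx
-36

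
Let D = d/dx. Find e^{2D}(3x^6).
3 x^{6} + 36 x^{5} + 180 x^{4} + 480 x^{3} + 720 x^{2} + 576 x + 192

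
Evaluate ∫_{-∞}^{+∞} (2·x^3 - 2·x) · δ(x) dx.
0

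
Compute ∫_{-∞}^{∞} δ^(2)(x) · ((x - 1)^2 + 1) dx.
2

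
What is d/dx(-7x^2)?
- 14 x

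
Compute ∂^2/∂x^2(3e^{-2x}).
12 e^{- 2 x}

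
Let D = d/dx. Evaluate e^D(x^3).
x^{3} + 3 x^{2} + 3 x + 1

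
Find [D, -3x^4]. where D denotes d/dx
- 12 x^{3}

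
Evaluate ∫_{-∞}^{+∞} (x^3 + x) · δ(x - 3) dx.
30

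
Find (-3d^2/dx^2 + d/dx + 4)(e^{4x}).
- 40 e^{4 x}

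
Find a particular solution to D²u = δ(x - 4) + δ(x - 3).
\frac{|x - 4|}{2} + \frac{|x - 3|}{2}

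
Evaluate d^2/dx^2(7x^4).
84 x^{2}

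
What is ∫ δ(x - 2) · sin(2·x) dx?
\sin{\left(4 \right)}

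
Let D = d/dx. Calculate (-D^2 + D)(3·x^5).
15 x^{3} \left(x - 4\right)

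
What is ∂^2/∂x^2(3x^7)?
126 x^{5}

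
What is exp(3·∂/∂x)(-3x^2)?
- 3 x^{2} - 18 x - 27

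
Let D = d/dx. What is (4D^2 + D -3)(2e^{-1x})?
0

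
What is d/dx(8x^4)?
32 x^{3}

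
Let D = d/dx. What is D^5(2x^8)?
13440 x^{3}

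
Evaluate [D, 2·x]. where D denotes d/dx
2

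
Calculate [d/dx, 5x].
5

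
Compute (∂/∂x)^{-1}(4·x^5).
\frac{2 x^{6}}{3}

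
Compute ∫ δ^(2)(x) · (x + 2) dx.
0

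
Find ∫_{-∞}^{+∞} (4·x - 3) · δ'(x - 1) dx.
-4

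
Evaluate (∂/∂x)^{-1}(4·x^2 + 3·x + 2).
\frac{4 x^{3}}{3} + \frac{3 x^{2}}{2} + 2 x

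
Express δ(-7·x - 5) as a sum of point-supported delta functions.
\frac{\delta(x + 5/7)}{7}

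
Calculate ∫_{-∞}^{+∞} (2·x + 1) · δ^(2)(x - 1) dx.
0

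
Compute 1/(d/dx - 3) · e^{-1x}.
- \frac{e^{- x}}{4}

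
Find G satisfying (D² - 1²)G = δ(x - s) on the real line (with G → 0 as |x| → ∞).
-\frac{e^{-|x-s|}}{2}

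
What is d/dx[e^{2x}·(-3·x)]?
\left(- 6 x - 3\right) e^{2 x}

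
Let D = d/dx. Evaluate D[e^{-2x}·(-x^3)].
x^{2} \left(2 x - 3\right) e^{- 2 x}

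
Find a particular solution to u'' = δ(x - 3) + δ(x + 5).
\frac{|x - 3|}{2} + \frac{|x + 5|}{2}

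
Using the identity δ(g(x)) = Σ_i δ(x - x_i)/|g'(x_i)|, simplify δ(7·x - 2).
\frac{\delta(x - 2/7)}{7}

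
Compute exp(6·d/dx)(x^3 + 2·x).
x^{3} + 18 x^{2} + 110 x + 228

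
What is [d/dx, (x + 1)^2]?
2 x + 2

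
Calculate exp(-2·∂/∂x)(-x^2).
- x^{2} + 4 x - 4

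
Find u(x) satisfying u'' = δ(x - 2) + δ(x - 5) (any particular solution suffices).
\frac{|x - 2|}{2} + \frac{|x - 5|}{2}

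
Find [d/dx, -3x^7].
- 21 x^{6}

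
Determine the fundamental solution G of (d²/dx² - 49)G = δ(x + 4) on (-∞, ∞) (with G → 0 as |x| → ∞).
-\frac{e^{-7|x + 4|}}{14}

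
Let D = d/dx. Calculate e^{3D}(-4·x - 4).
- 4 x - 16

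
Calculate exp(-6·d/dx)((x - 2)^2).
x^{2} - 16 x + 64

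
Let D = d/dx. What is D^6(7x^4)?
0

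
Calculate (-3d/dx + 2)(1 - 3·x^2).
- 6 x^{2} + 18 x + 2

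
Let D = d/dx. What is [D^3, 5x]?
15D^{2}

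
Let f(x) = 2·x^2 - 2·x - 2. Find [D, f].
4 x - 2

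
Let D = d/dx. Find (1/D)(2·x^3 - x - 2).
\frac{x^{4}}{2} - \frac{x^{2}}{2} - 2 x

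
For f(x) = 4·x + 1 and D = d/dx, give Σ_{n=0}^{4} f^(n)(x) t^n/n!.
4 t + 4 x + 1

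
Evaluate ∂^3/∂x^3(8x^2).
0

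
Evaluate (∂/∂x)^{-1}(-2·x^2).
- \frac{2 x^{3}}{3}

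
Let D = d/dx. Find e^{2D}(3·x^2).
3 x^{2} + 12 x + 12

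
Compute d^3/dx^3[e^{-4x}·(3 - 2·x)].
32 \left(4 x - 9\right) e^{- 4 x}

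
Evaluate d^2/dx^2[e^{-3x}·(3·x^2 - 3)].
3 \left(9 x^{2} - 12 x - 7\right) e^{- 3 x}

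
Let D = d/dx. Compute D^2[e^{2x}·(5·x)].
20 \left(x + 1\right) e^{2 x}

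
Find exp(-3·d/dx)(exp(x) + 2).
e^{x - 3} + 2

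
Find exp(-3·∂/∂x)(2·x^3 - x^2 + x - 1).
2 x^{3} - 19 x^{2} + 61 x - 67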